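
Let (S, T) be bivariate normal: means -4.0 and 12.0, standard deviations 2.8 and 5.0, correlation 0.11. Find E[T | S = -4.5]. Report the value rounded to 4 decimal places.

11.9018

The regression of T on S has slope ρ·σ_T/σ_S and passes through (μ_S, μ_T).
E[T | S=-4.5] = 12.0 + (0.11)·(5.0/2.8)·(-4.5 − (-4.0)) = 12.0 + (0.19643)·(-0.5) = 11.9018.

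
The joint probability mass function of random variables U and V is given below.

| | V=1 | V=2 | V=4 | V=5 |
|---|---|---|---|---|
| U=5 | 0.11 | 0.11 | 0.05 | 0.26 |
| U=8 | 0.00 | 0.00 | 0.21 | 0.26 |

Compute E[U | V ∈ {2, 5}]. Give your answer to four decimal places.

P(V ∈ {2, 5}) = 0.63.
Σ U·P over the event = 5·(0.11) + 5·(0.26) + 8·(0.26) = 3.93.
E[U | V ∈ {2, 5}] = (3.93) / (0.63) = 6.2381.

6.2381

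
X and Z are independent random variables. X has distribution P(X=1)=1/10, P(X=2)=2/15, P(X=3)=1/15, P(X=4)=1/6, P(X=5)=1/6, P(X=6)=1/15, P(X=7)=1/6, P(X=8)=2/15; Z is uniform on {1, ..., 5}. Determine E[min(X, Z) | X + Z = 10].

P(X + Z = 10) = 8/75.
Summing min(X,Z)·P(x,y) over outcomes with X + Z = 10 gives 28/75.
E[min(X, Z) | X + Z = 10] = (28/75) / (8/75) = 7/2.

7/2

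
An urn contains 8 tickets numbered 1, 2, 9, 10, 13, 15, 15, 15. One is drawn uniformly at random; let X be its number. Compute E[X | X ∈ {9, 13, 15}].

67/5

P(X ∈ {9, 13, 15}) = 5/8.
Σ over the event: 9·1/8 + 13·1/8 + 15·3/8 = 67/8.
E[X | X ∈ {9, 13, 15}] = (67/8) / (5/8) = 67/5.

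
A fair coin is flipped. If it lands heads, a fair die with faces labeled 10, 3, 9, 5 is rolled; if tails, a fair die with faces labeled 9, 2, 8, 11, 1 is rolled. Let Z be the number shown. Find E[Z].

259/40

E[Z | heads] = (10+3+9+5)/4 = 27/4.
E[Z | tails] = (9+2+8+11+1)/5 = 31/5.
E[Z] = (1/2)·(27/4) + (1/2)·(31/5) = 259/40.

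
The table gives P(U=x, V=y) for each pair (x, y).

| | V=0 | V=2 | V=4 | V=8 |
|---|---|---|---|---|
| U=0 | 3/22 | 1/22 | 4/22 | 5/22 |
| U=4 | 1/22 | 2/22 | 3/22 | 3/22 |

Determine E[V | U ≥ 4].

P(U ≥ 4) = 9/22.
Σ V·P over the event = 0·(1/22) + 2·(2/22) + 4·(3/22) + 8·(3/22) = 20/11.
E[V | U ≥ 4] = (20/11) / (9/22) = 40/9.

40/9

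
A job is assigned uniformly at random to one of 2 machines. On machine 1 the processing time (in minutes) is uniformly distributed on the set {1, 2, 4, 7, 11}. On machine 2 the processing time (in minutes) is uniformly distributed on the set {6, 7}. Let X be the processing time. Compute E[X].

23/4

E[X | machine 1] = (1+2+4+7+11)/5 = 5.
E[X | machine 2] = (6+7)/2 = 13/2.
E[X] = (1/2)·(5) + (1/2)·(13/2) = 23/4.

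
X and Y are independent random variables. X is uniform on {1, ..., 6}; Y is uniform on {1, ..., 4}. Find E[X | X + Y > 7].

16/3

Outcomes with X + Y > 7: (4,4), (5,3), (5,4), (6,2), (6,3), (6,4), each with probability 1/24.
E[X | X + Y > 7] = (4 + 5 + 5 + 6 + 6 + 6) / 6 = 16/3.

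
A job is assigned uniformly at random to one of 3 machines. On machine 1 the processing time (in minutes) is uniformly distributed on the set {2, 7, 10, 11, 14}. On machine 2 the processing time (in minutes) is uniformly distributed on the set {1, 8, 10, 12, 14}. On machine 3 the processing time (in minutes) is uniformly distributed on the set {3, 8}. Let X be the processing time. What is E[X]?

233/30

E[X | machine 1] = (2+7+10+11+14)/5 = 44/5.
E[X | machine 2] = (1+8+10+12+14)/5 = 9.
E[X | machine 3] = (3+8)/2 = 11/2.
By the law of total expectation,
E[X] = (1/3)·(44/5) + (1/3)·(9) + (1/3)·(11/2) = 233/30.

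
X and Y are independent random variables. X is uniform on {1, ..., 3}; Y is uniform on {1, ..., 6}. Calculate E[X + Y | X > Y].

Outcomes with X > Y: (2,1), (3,1), (3,2), each with probability 1/18.
E[X + Y | X > Y] = (3 + 4 + 5) / 3 = 4.

4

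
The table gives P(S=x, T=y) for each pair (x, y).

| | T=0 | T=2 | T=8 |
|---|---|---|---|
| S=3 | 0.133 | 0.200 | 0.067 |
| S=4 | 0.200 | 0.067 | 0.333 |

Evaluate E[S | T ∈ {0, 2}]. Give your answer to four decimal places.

3.4450

P(T ∈ {0, 2}) = 0.600.
Summing S·P(S=x,T=y) over the conditioning event gives 2.067.
E[S | T ∈ {0, 2}] = (2.067) / (0.600) = 3.4450.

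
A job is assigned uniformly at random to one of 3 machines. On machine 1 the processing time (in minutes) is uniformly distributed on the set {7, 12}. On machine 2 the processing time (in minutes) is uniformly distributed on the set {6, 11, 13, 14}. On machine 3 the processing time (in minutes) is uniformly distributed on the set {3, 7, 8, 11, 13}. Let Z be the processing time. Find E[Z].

289/30

E[Z | machine 1] = (7+12)/2 = 19/2.
E[Z | machine 2] = (6+11+13+14)/4 = 11.
E[Z | machine 3] = (3+7+8+11+13)/5 = 42/5.
By the law of total expectation,
E[Z] = (1/3)·(19/2) + (1/3)·(11) + (1/3)·(42/5) = 289/30.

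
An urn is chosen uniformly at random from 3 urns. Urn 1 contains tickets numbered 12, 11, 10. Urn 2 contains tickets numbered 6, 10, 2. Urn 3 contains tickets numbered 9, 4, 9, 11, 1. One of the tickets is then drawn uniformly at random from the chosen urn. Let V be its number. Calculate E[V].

119/15

E[V | urn 1] = (12+11+10)/3 = 11.
E[V | urn 2] = (6+10+2)/3 = 6.
E[V | urn 3] = (9+4+9+11+1)/5 = 34/5.
By the law of total expectation,
E[V] = (1/3)·(11) + (1/3)·(6) + (1/3)·(34/5) = 119/15.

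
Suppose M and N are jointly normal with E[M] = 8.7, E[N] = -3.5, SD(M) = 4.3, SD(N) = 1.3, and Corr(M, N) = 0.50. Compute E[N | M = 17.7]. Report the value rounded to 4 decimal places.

E[N | M=x] = μ_N + ρ(σ_N/σ_M)(x − μ_M) for jointly normal variables.
E[N | M=17.7] = -3.5 + (0.50)·(1.3/4.3)·(17.7 − (8.7)) = -3.5 + (0.151163)·(9) = -2.1395.

-2.1395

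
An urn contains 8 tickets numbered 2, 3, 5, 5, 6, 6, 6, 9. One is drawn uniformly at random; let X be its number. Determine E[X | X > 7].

P(X > 7) = 1/8.
Σ over the event: 9·1/8 = 9/8.
E[X | X > 7] = (9/8) / (1/8) = 9.

9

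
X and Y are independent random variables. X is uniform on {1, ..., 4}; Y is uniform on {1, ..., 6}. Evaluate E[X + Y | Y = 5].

Outcomes with Y = 5: (1,5), (2,5), (3,5), (4,5), each with probability 1/24.
E[X + Y | Y = 5] = (6 + 7 + 8 + 9) / 4 = 15/2.

15/2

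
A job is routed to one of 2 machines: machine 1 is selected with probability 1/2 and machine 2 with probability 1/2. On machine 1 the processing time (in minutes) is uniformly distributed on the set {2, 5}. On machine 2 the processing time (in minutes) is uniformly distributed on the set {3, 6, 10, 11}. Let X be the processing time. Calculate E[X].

E[X | machine 1] = (2+5)/2 = 7/2.
E[X | machine 2] = (3+6+10+11)/4 = 15/2.
By the law of total expectation,
E[X] = (1/2)·(7/2) + (1/2)·(15/2) = 11/2.

11/2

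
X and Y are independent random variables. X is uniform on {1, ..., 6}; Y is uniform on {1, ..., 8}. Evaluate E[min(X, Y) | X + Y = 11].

Outcomes with X + Y = 11: (3,8), (4,7), (5,6), (6,5), each with probability 1/48.
E[min(X, Y) | X + Y = 11] = (3 + 4 + 5 + 5) / 4 = 17/4.

17/4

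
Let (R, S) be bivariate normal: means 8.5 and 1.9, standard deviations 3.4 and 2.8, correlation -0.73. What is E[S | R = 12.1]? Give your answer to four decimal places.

-0.2642

E[S | R=x] = μ_S + ρ(σ_S/σ_R)(x − μ_R) for jointly normal variables.
E[S | R=12.1] = 1.9 + (-0.73)·(2.8/3.4)·(12.1 − (8.5)) = 1.9 + (-0.60118)·(3.6) = -0.2642.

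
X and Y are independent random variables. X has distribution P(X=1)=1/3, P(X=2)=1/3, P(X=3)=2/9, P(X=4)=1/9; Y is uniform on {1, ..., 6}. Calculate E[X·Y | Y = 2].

38/9

P(Y = 2) = 1/6.
Summing XY·P(x,y) over outcomes with Y = 2 gives 19/27.
E[X·Y | Y = 2] = (19/27) / (1/6) = 38/9.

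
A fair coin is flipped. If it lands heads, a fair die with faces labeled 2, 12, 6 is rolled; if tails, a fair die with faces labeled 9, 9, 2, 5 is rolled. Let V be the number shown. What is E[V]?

155/24

E[V | heads] = (2+12+6)/3 = 20/3.
E[V | tails] = (9+9+2+5)/4 = 25/4.
By the law of total expectation,
E[V] = (1/2)·(20/3) + (1/2)·(25/4) = 155/24.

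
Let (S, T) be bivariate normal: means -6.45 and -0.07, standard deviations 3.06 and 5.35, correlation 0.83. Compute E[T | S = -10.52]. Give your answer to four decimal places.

-5.9762

For a bivariate normal, E[T | S=x] = μ_T + ρ·(σ_T/σ_S)·(x − μ_S).
E[T | S=-10.52] = -0.07 + (0.83)·(5.35/3.06)·(-10.52 − (-6.45)) = -0.07 + (1.451144)·(-4.07) = -5.9762.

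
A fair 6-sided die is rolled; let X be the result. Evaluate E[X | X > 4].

11/2

Given X > 4, X is equally likely to be any of {5, 6}.
E[X | X > 4] = (5 + 6) / 2 = 11/2.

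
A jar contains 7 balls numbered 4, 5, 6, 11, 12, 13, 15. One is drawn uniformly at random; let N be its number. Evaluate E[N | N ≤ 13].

17/2

P(N ≤ 13) = 6/7.
Σ over the event: 4·1/7 + 5·1/7 + 6·1/7 + 11·1/7 + 12·1/7 + 13·1/7 = 51/7.
E[N | N ≤ 13] = (51/7) / (6/7) = 17/2.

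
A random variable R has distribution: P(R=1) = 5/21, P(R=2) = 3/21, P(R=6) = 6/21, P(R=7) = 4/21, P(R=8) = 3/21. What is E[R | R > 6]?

P(R > 6) = 1/3.
Σ over the event: 7·4/21 + 8·1/7 = 52/21.
E[R | R > 6] = (52/21) / (1/3) = 52/7.

52/7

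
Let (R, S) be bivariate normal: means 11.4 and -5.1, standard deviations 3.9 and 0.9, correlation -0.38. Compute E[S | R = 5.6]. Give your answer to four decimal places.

-4.5914

The regression of S on R has slope ρ·σ_S/σ_R and passes through (μ_R, μ_S).
E[S | R=5.6] = -5.1 + (-0.38)·(0.9/3.9)·(5.6 − (11.4)) = -5.1 + (-0.087692)·(-5.8) = -4.5914.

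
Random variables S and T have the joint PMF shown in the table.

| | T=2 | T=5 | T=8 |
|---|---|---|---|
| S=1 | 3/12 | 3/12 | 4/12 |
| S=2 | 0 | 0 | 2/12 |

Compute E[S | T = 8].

P(T = 8) = 1/2.
Σ S·P over the event = 1·(4/12) + 2·(2/12) = 2/3.
E[S | T = 8] = (2/3) / (1/2) = 4/3.

4/3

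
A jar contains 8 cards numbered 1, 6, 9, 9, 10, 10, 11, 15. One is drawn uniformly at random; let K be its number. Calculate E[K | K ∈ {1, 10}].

7

P(K ∈ {1, 10}) = 3/8.
Σ over the event: 1·1/8 + 10·1/4 = 21/8.
E[K | K ∈ {1, 10}] = (21/8) / (3/8) = 7.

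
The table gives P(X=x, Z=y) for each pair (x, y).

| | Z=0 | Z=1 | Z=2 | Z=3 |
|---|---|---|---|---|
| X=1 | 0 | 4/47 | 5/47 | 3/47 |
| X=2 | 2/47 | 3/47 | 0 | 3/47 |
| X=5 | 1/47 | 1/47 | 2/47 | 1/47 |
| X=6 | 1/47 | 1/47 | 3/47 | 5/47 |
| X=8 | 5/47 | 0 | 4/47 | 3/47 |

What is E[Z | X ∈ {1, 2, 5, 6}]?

P(X ∈ {1, 2, 5, 6}) = 35/47.
Summing Z·P(X=x,Z=y) over the conditioning event gives 65/47.
E[Z | X ∈ {1, 2, 5, 6}] = (65/47) / (35/47) = 13/7.

13/7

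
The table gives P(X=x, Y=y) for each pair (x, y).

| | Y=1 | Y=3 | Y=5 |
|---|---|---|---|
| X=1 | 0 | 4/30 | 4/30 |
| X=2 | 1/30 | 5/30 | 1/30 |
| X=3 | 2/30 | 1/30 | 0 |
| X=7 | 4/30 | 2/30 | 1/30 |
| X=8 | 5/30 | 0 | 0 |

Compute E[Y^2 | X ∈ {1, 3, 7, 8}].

199/23

P(X ∈ {1, 3, 7, 8}) = 23/30.
Summing Y^2·P(X=x,Y=y) over the conditioning event gives 199/30.
E[Y^2 | X ∈ {1, 3, 7, 8}] = (199/30) / (23/30) = 199/23.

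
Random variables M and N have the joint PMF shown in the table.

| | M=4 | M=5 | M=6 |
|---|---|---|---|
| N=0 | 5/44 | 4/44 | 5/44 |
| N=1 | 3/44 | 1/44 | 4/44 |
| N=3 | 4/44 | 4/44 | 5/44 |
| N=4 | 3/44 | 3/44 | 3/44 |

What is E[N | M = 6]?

P(M = 6) = 17/44.
Σ N·P over the event = 0·(5/44) + 1·(4/44) + 3·(5/44) + 4·(3/44) = 31/44.
E[N | M = 6] = (31/44) / (17/44) = 31/17.

31/17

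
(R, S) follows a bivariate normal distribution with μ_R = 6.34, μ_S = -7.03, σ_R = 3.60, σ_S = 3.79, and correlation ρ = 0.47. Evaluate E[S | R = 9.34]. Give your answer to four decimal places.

-5.5456

E[S | R=x] = μ_S + ρ(σ_S/σ_R)(x − μ_R) for jointly normal variables.
E[S | R=9.34] = -7.03 + (0.47)·(3.79/3.60)·(9.34 − (6.34)) = -7.03 + (0.49481)·(3) = -5.5456.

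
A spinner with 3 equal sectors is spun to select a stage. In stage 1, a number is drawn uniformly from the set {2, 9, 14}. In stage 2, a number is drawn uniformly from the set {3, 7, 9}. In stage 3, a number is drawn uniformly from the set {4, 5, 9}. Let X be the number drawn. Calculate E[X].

E[X | stage 1] = (2+9+14)/3 = 25/3.
E[X | stage 2] = (3+7+9)/3 = 19/3.
E[X | stage 3] = (4+5+9)/3 = 6.
By the law of total expectation,
E[X] = (1/3)·(25/3) + (1/3)·(19/3) + (1/3)·(6) = 62/9.

62/9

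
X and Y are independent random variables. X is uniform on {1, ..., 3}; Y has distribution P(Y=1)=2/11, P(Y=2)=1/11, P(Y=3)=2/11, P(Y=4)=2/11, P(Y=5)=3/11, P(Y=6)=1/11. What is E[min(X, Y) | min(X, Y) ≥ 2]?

P(min(X, Y) ≥ 2) = 6/11.
Summing min(X,Y)·P(x,y) over outcomes with min(X, Y) ≥ 2 gives 4/3.
E[min(X, Y) | min(X, Y) ≥ 2] = (4/3) / (6/11) = 22/9.

22/9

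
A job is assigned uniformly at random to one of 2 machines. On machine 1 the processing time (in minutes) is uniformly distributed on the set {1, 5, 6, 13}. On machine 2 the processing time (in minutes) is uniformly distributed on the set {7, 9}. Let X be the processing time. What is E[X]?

E[X | machine 1] = (1+5+6+13)/4 = 25/4.
E[X | machine 2] = (7+9)/2 = 8.
By the law of total expectation,
E[X] = (1/2)·(25/4) + (1/2)·(8) = 57/8.

57/8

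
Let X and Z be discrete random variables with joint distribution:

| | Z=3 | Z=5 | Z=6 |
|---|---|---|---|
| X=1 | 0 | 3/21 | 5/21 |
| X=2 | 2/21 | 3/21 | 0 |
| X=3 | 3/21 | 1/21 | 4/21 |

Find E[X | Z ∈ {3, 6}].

15/7

P(Z ∈ {3, 6}) = 2/3.
Σ X·P over the event = 1·(5/21) + 2·(2/21) + 3·(3/21) + 3·(4/21) = 10/7.
E[X | Z ∈ {3, 6}] = (10/7) / (2/3) = 15/7.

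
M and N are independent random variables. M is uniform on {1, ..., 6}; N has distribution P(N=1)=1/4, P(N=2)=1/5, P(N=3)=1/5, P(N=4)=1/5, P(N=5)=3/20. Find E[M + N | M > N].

217/32

P(M > N) = 8/15.
Summing (M+N)·P(x,y) over outcomes with M > N gives 217/60.
E[M + N | M > N] = (217/60) / (8/15) = 217/32.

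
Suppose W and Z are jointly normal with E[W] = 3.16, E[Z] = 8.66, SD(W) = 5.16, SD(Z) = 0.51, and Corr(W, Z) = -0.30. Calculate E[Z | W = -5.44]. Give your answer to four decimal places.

For a bivariate normal, E[Z | W=x] = μ_Z + ρ·(σ_Z/σ_W)·(x − μ_W).
E[Z | W=-5.44] = 8.66 + (-0.30)·(0.51/5.16)·(-5.44 − (3.16)) = 8.66 + (-0.029651)·(-8.6) = 8.9150.

8.9150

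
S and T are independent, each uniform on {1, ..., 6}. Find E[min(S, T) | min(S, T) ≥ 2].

P(min(S, T) ≥ 2) = 25/36.
Summing min(S,T)·P(x,y) over outcomes with min(S, T) ≥ 2 gives 20/9.
E[min(S, T) | min(S, T) ≥ 2] = (20/9) / (25/36) = 16/5.

16/5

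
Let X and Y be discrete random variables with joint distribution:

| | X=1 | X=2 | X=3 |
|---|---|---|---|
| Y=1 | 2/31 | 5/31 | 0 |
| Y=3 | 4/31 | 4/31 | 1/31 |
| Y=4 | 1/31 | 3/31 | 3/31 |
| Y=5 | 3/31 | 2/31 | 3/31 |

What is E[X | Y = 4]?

16/7

P(Y = 4) = 7/31.
Σ X·P over the event = 1·(1/31) + 2·(3/31) + 3·(3/31) = 16/31.
E[X | Y = 4] = (16/31) / (7/31) = 16/7.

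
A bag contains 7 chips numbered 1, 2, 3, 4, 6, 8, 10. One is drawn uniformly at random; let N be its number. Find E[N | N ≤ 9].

P(N ≤ 9) = 6/7.
Σ over the event: 1·1/7 + 2·1/7 + 3·1/7 + 4·1/7 + 6·1/7 + 8·1/7 = 24/7.
E[N | N ≤ 9] = (24/7) / (6/7) = 4.

4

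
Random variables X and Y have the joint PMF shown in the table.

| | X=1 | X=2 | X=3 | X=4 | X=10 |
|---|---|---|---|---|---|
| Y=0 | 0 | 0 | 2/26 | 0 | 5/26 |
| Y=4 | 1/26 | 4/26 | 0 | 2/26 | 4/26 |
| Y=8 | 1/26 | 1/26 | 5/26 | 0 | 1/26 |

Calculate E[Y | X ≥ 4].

8/3

P(X ≥ 4) = 6/13.
Σ Y·P over the event = 4·(2/26) + 0·(5/26) + 4·(4/26) + 8·(1/26) = 16/13.
E[Y | X ≥ 4] = (16/13) / (6/13) = 8/3.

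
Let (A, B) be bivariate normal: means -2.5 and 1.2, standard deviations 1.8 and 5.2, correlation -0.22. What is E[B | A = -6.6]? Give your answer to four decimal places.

The regression of B on A has slope ρ·σ_B/σ_A and passes through (μ_A, μ_B).
E[B | A=-6.6] = 1.2 + (-0.22)·(5.2/1.8)·(-6.6 − (-2.5)) = 1.2 + (-0.63556)·(-4.1) = 3.8058.

3.8058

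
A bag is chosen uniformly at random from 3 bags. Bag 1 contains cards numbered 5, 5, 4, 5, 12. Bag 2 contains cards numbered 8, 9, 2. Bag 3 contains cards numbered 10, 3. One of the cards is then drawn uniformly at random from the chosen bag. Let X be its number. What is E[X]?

E[X | bag 1] = (5+5+4+5+12)/5 = 31/5.
E[X | bag 2] = (8+9+2)/3 = 19/3.
E[X | bag 3] = (10+3)/2 = 13/2.
By the law of total expectation,
E[X] = (1/3)·(31/5) + (1/3)·(19/3) + (1/3)·(13/2) = 571/90.

571/90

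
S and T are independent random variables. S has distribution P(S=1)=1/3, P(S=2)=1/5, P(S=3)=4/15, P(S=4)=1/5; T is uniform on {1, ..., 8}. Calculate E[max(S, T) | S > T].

33/10

P(S > T) = 1/6.
Summing max(S,T)·P(x,y) over outcomes with S > T gives 11/20.
E[max(S, T) | S > T] = (11/20) / (1/6) = 33/10.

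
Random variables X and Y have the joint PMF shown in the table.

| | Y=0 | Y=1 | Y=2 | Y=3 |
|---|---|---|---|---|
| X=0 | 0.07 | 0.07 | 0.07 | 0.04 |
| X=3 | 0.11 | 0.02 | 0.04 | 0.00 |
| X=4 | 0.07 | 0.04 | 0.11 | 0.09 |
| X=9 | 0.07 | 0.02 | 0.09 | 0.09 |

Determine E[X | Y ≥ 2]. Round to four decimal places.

4.7925

P(Y ≥ 2) = 0.53.
Σ X·P over the event = 0·(0.07) + 0·(0.04) + 3·(0.04) + 4·(0.11) + 4·(0.09) + 9·(0.09) + 9·(0.09) = 2.54.
E[X | Y ≥ 2] = (2.54) / (0.53) = 4.7925.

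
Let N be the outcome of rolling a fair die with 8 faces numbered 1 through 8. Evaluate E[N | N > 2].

11/2

Given N > 2, N is equally likely to be any of {3, 4, 5, 6, 7, 8}.
E[N | N > 2] = (3 + 4 + 5 + 6 + 7 + 8) / 6 = 11/2.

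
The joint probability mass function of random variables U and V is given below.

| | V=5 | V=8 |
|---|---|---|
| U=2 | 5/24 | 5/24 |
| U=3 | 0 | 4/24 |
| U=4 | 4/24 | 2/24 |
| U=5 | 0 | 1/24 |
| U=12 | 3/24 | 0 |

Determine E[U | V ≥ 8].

P(V ≥ 8) = 1/2.
Σ U·P over the event = 2·(5/24) + 3·(4/24) + 4·(2/24) + 5·(1/24) = 35/24.
E[U | V ≥ 8] = (35/24) / (1/2) = 35/12.

35/12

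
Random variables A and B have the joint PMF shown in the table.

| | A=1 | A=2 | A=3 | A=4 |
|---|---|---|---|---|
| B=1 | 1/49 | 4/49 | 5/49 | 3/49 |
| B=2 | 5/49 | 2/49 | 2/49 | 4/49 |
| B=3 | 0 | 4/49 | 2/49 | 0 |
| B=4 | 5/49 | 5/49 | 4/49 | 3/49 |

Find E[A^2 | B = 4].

109/17

P(B = 4) = 17/49.
Σ A^2·P over the event = 1·(5/49) + 4·(5/49) + 9·(4/49) + 16·(3/49) = 109/49.
E[A^2 | B = 4] = (109/49) / (17/49) = 109/17.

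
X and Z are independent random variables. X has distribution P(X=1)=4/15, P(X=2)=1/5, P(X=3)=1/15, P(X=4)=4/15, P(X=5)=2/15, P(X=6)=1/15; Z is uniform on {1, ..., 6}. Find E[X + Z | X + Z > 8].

P(X + Z > 8) = 19/90.
Summing (X+Z)·P(x,y) over outcomes with X + Z > 8 gives 187/90.
E[X + Z | X + Z > 8] = (187/90) / (19/90) = 187/19.

187/19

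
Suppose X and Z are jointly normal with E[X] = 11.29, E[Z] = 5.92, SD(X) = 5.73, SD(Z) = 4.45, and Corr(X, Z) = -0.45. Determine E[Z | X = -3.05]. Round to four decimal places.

10.9315

For a bivariate normal, E[Z | X=x] = μ_Z + ρ·(σ_Z/σ_X)·(x − μ_X).
E[Z | X=-3.05] = 5.92 + (-0.45)·(4.45/5.73)·(-3.05 − (11.29)) = 5.92 + (-0.34948)·(-14.34) = 10.9315.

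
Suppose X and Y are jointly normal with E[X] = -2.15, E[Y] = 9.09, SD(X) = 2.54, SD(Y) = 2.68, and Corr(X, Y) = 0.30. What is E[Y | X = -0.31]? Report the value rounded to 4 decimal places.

The regression of Y on X has slope ρ·σ_Y/σ_X and passes through (μ_X, μ_Y).
E[Y | X=-0.31] = 9.09 + (0.30)·(2.68/2.54)·(-0.31 − (-2.15)) = 9.09 + (0.31654)·(1.84) = 9.6724.

9.6724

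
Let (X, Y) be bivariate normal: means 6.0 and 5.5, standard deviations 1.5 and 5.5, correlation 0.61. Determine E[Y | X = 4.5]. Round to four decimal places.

2.1450

The regression of Y on X has slope ρ·σ_Y/σ_X and passes through (μ_X, μ_Y).
E[Y | X=4.5] = 5.5 + (0.61)·(5.5/1.5)·(4.5 − (6.0)) = 5.5 + (2.2367)·(-1.5) = 2.1450.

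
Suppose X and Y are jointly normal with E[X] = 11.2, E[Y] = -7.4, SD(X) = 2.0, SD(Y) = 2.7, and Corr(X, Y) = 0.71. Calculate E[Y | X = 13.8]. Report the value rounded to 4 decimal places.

The regression of Y on X has slope ρ·σ_Y/σ_X and passes through (μ_X, μ_Y).
E[Y | X=13.8] = -7.4 + (0.71)·(2.7/2.0)·(13.8 − (11.2)) = -7.4 + (0.9585)·(2.6) = -4.9079.

-4.9079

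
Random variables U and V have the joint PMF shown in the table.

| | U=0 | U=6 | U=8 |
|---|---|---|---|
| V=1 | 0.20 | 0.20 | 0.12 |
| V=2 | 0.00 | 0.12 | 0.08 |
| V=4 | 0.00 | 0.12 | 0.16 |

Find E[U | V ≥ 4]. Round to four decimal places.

7.1429

P(V ≥ 4) = 0.28.
Σ U·P over the event = 6·(0.12) + 8·(0.16) = 2.00.
E[U | V ≥ 4] = (2.00) / (0.28) = 7.1429.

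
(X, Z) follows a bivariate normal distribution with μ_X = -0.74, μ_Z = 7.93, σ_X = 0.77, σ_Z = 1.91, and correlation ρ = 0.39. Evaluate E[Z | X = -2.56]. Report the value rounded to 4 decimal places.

The regression of Z on X has slope ρ·σ_Z/σ_X and passes through (μ_X, μ_Z).
E[Z | X=-2.56] = 7.93 + (0.39)·(1.91/0.77)·(-2.56 − (-0.74)) = 7.93 + (0.9674)·(-1.82) = 6.1693.

6.1693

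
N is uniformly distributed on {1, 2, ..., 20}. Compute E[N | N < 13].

13/2

Given N < 13, N is equally likely to be any of {1, 2, 3, 4, 5, 6, 7, 8, 9, 10, 11, 12}.
E[N | N < 13] = (1 + 2 + 3 + 4 + 5 + 6 + 7 + 8 + 9 + 10 + 11 + 12) / 12 = 13/2.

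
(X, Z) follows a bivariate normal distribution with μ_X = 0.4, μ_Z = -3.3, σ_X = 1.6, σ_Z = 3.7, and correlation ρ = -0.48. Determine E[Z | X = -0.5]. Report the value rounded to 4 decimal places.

-2.3010

The regression of Z on X has slope ρ·σ_Z/σ_X and passes through (μ_X, μ_Z).
E[Z | X=-0.5] = -3.3 + (-0.48)·(3.7/1.6)·(-0.5 − (0.4)) = -3.3 + (-1.11)·(-0.9) = -2.3010.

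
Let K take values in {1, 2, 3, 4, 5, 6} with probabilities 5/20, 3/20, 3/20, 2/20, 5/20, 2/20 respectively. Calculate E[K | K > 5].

P(K > 5) = 1/10.
Σ over the event: 6·1/10 = 3/5.
E[K | K > 5] = (3/5) / (1/10) = 6.

6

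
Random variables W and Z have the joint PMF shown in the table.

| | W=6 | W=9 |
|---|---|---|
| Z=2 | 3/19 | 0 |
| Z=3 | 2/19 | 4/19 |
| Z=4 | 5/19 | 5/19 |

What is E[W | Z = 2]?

P(Z = 2) = 3/19.
Σ W·P over the event = 6·(3/19) = 18/19.
E[W | Z = 2] = (18/19) / (3/19) = 6.

6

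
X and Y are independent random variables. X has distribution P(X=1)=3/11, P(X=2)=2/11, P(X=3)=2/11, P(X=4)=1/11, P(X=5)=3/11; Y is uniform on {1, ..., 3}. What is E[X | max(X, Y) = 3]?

P(max(X, Y) = 3) = 1/3.
Summing X·P(x,y) over outcomes with max(X, Y) = 3 gives 25/33.
E[X | max(X, Y) = 3] = (25/33) / (1/3) = 25/11.

25/11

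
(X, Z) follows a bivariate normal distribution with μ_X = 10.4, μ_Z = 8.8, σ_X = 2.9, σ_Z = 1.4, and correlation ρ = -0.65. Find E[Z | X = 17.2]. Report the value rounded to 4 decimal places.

The regression of Z on X has slope ρ·σ_Z/σ_X and passes through (μ_X, μ_Z).
E[Z | X=17.2] = 8.8 + (-0.65)·(1.4/2.9)·(17.2 − (10.4)) = 8.8 + (-0.31379)·(6.8) = 6.6662.

6.6662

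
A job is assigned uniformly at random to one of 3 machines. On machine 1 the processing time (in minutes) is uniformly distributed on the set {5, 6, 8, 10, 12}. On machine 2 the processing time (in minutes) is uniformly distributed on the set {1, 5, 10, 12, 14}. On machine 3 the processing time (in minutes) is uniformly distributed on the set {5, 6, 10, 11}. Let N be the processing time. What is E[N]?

41/5

E[N | machine 1] = (5+6+8+10+12)/5 = 41/5.
E[N | machine 2] = (1+5+10+12+14)/5 = 42/5.
E[N | machine 3] = (5+6+10+11)/4 = 8.
By the law of total expectation,
E[N] = (1/3)·(41/5) + (1/3)·(42/5) + (1/3)·(8) = 41/5.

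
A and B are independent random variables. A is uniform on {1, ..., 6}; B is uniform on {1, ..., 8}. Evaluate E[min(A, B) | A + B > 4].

P(A + B > 4) = 7/8.
Summing min(A,B)·P(x,y) over outcomes with A + B > 4 gives 21/8.
E[min(A, B) | A + B > 4] = (21/8) / (7/8) = 3.

3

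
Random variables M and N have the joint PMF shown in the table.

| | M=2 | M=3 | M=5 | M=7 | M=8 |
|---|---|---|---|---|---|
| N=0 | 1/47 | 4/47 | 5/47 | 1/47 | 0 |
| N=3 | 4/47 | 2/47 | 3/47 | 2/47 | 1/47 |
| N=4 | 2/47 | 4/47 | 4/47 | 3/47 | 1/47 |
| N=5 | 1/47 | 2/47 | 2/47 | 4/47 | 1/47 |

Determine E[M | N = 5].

P(N = 5) = 10/47.
Summing M·P(M=x,N=y) over the conditioning event gives 54/47.
E[M | N = 5] = (54/47) / (10/47) = 27/5.

27/5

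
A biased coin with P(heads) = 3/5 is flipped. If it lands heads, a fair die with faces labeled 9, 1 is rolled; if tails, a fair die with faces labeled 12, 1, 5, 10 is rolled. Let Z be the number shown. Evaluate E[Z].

E[Z | heads] = (9+1)/2 = 5.
E[Z | tails] = (12+1+5+10)/4 = 7.
By the law of total expectation,
E[Z] = (3/5)·(5) + (2/5)·(7) = 29/5.

29/5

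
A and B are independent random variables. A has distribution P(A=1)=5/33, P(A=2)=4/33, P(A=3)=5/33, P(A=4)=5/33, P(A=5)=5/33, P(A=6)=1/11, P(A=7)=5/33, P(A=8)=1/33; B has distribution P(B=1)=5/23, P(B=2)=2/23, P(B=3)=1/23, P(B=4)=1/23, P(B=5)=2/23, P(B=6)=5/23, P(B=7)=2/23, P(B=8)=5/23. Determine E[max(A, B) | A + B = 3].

2

P(A + B = 3) = 10/253.
Summing max(A,B)·P(x,y) over outcomes with A + B = 3 gives 20/253.
E[max(A, B) | A + B = 3] = (20/253) / (10/253) = 2.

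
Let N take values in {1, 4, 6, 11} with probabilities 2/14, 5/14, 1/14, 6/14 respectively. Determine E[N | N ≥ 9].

P(N ≥ 9) = 3/7.
Σ over the event: 11·3/7 = 33/7.
E[N | N ≥ 9] = (33/7) / (3/7) = 11.

11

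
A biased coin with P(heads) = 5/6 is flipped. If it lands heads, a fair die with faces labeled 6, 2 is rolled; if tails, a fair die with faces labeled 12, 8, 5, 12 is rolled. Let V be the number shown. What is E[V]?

E[V | heads] = (6+2)/2 = 4.
E[V | tails] = (12+8+5+12)/4 = 37/4.
By the law of total expectation,
E[V] = (5/6)·(4) + (1/6)·(37/4) = 39/8.

39/8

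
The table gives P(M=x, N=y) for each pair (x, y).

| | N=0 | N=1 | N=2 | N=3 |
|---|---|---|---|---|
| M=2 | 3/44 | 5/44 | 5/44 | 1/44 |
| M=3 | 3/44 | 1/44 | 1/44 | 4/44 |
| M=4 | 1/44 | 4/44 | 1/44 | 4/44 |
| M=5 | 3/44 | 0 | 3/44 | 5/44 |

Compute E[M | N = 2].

16/5

P(N = 2) = 5/22.
Σ M·P over the event = 2·(5/44) + 3·(1/44) + 4·(1/44) + 5·(3/44) = 8/11.
E[M | N = 2] = (8/11) / (5/22) = 16/5.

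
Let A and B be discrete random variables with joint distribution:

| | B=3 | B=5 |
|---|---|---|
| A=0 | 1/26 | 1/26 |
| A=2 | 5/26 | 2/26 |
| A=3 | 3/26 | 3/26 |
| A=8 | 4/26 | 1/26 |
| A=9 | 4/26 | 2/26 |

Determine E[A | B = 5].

13/3

P(B = 5) = 9/26.
Σ A·P over the event = 0·(1/26) + 2·(2/26) + 3·(3/26) + 8·(1/26) + 9·(2/26) = 3/2.
E[A | B = 5] = (3/2) / (9/26) = 13/3.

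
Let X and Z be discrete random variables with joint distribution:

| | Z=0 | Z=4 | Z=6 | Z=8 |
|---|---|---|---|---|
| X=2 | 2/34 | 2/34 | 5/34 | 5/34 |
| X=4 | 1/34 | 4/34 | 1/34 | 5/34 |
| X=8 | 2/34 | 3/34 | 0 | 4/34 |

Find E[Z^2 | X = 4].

P(X = 4) = 11/34.
Summing Z^2·P(X=x,Z=y) over the conditioning event gives 210/17.
E[Z^2 | X = 4] = (210/17) / (11/34) = 420/11.

420/11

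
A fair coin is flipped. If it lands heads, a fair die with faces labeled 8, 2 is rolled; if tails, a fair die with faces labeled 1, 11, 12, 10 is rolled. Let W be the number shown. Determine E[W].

E[W | heads] = (8+2)/2 = 5.
E[W | tails] = (1+11+12+10)/4 = 17/2.
E[W] = (1/2)·(5) + (1/2)·(17/2) = 27/4.

27/4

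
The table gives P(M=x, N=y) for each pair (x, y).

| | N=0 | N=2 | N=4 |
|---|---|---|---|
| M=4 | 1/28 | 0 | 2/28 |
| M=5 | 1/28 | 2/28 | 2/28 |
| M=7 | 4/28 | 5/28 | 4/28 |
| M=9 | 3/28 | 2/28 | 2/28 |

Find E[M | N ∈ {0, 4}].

128/19

P(N ∈ {0, 4}) = 19/28.
Σ M·P over the event = 4·(1/28) + 4·(2/28) + 5·(1/28) + 5·(2/28) + 7·(4/28) + 7·(4/28) + 9·(3/28) + 9·(2/28) = 32/7.
E[M | N ∈ {0, 4}] = (32/7) / (19/28) = 128/19.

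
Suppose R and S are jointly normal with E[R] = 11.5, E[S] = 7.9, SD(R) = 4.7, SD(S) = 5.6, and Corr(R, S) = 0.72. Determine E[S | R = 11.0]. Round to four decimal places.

E[S | R=x] = μ_S + ρ(σ_S/σ_R)(x − μ_R) for jointly normal variables.
E[S | R=11.0] = 7.9 + (0.72)·(5.6/4.7)·(11.0 − (11.5)) = 7.9 + (0.85787)·(-0.5) = 7.4711.

7.4711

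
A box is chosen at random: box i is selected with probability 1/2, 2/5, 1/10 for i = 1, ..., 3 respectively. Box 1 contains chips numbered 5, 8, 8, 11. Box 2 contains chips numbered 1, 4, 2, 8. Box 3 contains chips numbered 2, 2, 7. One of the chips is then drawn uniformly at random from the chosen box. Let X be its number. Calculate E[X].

88/15

E[X | box 1] = (5+8+8+11)/4 = 8.
E[X | box 2] = (1+4+2+8)/4 = 15/4.
E[X | box 3] = (2+2+7)/3 = 11/3.
By the law of total expectation,
E[X] = (1/2)·(8) + (2/5)·(15/4) + (1/10)·(11/3) = 88/15.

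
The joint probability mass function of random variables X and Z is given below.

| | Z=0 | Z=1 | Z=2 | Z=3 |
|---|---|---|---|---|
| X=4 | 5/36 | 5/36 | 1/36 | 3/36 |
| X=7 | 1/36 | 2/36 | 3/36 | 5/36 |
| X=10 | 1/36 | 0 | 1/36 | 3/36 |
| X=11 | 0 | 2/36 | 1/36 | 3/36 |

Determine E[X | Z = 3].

55/7

P(Z = 3) = 7/18.
Σ X·P over the event = 4·(3/36) + 7·(5/36) + 10·(3/36) + 11·(3/36) = 55/18.
E[X | Z = 3] = (55/18) / (7/18) = 55/7.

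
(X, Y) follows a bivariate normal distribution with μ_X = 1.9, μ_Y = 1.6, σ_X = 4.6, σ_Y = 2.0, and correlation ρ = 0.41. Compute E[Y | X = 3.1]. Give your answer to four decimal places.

For a bivariate normal, E[Y | X=x] = μ_Y + ρ·(σ_Y/σ_X)·(x − μ_X).
E[Y | X=3.1] = 1.6 + (0.41)·(2.0/4.6)·(3.1 − (1.9)) = 1.6 + (0.17826)·(1.2) = 1.8139.

1.8139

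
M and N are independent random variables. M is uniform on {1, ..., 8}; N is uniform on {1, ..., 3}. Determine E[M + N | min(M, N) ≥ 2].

15/2

P(min(M, N) ≥ 2) = 7/12.
Summing (M+N)·P(x,y) over outcomes with min(M, N) ≥ 2 gives 35/8.
E[M + N | min(M, N) ≥ 2] = (35/8) / (7/12) = 15/2.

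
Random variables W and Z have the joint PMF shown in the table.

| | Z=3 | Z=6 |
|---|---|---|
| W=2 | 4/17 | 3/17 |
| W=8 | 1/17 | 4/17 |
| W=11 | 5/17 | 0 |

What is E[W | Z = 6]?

38/7

P(Z = 6) = 7/17.
Σ W·P over the event = 2·(3/17) + 8·(4/17) = 38/17.
E[W | Z = 6] = (38/17) / (7/17) = 38/7.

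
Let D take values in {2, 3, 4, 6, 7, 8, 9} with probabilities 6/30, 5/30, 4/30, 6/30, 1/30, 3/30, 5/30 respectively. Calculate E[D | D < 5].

43/15

P(D < 5) = 1/2.
Σ over the event: 2·1/5 + 3·1/6 + 4·2/15 = 43/30.
E[D | D < 5] = (43/30) / (1/2) = 43/15.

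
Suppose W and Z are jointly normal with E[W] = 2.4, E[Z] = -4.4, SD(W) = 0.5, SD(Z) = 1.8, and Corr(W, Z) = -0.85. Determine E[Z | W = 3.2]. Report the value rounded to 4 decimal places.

E[Z | W=x] = μ_Z + ρ(σ_Z/σ_W)(x − μ_W) for jointly normal variables.
E[Z | W=3.2] = -4.4 + (-0.85)·(1.8/0.5)·(3.2 − (2.4)) = -4.4 + (-3.06)·(0.8) = -6.8480.

-6.8480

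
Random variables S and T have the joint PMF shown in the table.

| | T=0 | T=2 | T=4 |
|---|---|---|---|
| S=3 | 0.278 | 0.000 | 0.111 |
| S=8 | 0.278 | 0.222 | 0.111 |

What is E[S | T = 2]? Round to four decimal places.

8.0000

P(T = 2) = 0.222.
Σ S·P over the event = 8·(0.222) = 1.776.
E[S | T = 2] = (1.776) / (0.222) = 8.0000.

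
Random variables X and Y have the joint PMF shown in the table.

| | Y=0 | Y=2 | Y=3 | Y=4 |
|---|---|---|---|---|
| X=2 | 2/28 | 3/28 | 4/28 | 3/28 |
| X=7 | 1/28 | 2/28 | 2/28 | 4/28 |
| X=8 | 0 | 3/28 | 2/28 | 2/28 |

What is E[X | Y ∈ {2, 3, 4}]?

P(Y ∈ {2, 3, 4}) = 25/28.
Summing X·P(X=x,Y=y) over the conditioning event gives 33/7.
E[X | Y ∈ {2, 3, 4}] = (33/7) / (25/28) = 132/25.

132/25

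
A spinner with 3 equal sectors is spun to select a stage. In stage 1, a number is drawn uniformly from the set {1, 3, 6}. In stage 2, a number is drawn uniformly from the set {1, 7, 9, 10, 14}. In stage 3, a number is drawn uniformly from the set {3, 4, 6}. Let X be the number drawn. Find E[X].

E[X | stage 1] = (1+3+6)/3 = 10/3.
E[X | stage 2] = (1+7+9+10+14)/5 = 41/5.
E[X | stage 3] = (3+4+6)/3 = 13/3.
E[X] = (1/3)·(10/3) + (1/3)·(41/5) + (1/3)·(13/3) = 238/45.

238/45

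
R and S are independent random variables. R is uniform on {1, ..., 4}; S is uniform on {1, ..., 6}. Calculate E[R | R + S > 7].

Outcomes with R + S > 7: (2,6), (3,5), (3,6), (4,4), (4,5), (4,6), each with probability 1/24.
E[R | R + S > 7] = (2 + 3 + 3 + 4 + 4 + 4) / 6 = 10/3.

10/3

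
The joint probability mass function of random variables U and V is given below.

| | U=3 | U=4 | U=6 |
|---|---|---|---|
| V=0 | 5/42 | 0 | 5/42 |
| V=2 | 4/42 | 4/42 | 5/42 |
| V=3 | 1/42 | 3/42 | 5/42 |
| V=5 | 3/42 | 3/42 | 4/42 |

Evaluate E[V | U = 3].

P(U = 3) = 13/42.
Σ V·P over the event = 0·(5/42) + 2·(4/42) + 3·(1/42) + 5·(3/42) = 13/21.
E[V | U = 3] = (13/21) / (13/42) = 2.

2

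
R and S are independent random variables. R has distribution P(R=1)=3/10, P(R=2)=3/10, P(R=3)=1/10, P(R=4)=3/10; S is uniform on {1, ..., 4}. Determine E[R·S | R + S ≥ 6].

P(R + S ≥ 6) = 7/20.
Summing RS·P(x,y) over outcomes with R + S ≥ 6 gives 153/40.
E[R·S | R + S ≥ 6] = (153/40) / (7/20) = 153/14.

153/14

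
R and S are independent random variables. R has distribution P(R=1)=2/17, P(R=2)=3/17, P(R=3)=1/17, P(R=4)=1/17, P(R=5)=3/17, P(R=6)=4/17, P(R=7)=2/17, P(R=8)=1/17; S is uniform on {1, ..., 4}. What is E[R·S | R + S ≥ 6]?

691/48

P(R + S ≥ 6) = 12/17.
Summing RS·P(x,y) over outcomes with R + S ≥ 6 gives 691/68.
E[R·S | R + S ≥ 6] = (691/68) / (12/17) = 691/48.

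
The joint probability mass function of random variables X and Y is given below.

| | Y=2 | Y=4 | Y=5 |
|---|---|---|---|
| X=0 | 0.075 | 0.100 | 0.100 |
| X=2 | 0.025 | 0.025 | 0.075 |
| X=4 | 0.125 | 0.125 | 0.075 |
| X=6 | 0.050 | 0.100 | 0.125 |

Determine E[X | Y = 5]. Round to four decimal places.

P(Y = 5) = 0.375.
Σ X·P over the event = 0·(0.100) + 2·(0.075) + 4·(0.075) + 6·(0.125) = 1.200.
E[X | Y = 5] = (1.200) / (0.375) = 3.2000.

3.2000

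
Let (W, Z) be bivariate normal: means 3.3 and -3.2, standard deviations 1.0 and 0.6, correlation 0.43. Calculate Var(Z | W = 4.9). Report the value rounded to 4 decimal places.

0.2934

Var(Z | W=x) = (1 − ρ²)·σ_Z².
Var(Z | W=4.9) = (0.6)²·(1 − (0.43)²) = 0.36·0.8151 = 0.2934.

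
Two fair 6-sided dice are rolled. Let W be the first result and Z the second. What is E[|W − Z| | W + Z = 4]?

P(W + Z = 4) = 1/12.
Summing |W−Z|·P(x,y) over outcomes with W + Z = 4 gives 1/9.
E[|W − Z| | W + Z = 4] = (1/9) / (1/12) = 4/3.

4/3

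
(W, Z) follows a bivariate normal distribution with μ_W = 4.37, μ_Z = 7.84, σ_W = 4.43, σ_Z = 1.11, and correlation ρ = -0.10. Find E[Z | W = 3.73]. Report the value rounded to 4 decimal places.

7.8560

The regression of Z on W has slope ρ·σ_Z/σ_W and passes through (μ_W, μ_Z).
E[Z | W=3.73] = 7.84 + (-0.10)·(1.11/4.43)·(3.73 − (4.37)) = 7.84 + (-0.025056)·(-0.64) = 7.8560.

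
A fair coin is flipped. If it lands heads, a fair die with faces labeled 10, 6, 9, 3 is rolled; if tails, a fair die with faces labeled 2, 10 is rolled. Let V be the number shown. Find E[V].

E[V | heads] = (10+6+9+3)/4 = 7.
E[V | tails] = (2+10)/2 = 6.
E[V] = (1/2)·(7) + (1/2)·(6) = 13/2.

13/2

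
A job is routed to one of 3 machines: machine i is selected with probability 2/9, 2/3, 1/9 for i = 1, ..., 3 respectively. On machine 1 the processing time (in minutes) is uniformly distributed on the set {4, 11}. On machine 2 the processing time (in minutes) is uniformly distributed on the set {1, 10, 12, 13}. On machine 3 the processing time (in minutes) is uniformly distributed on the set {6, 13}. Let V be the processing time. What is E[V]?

157/18

E[V | machine 1] = (4+11)/2 = 15/2.
E[V | machine 2] = (1+10+12+13)/4 = 9.
E[V | machine 3] = (6+13)/2 = 19/2.
By the law of total expectation,
E[V] = (2/9)·(15/2) + (2/3)·(9) + (1/9)·(19/2) = 157/18.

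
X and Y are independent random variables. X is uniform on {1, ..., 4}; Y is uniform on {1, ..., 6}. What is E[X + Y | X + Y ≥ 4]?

136/21

P(X + Y ≥ 4) = 7/8.
Summing (X+Y)·P(x,y) over outcomes with X + Y ≥ 4 gives 17/3.
E[X + Y | X + Y ≥ 4] = (17/3) / (7/8) = 136/21.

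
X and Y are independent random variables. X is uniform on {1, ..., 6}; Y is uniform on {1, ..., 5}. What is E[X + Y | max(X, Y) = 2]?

10/3

Outcomes with max(X, Y) = 2: (1,2), (2,1), (2,2), each with probability 1/30.
E[X + Y | max(X, Y) = 2] = (3 + 3 + 4) / 3 = 10/3.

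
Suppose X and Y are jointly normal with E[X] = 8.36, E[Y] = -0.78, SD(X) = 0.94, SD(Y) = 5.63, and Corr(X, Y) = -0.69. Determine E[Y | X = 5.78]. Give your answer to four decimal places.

For a bivariate normal, E[Y | X=x] = μ_Y + ρ·(σ_Y/σ_X)·(x − μ_X).
E[Y | X=5.78] = -0.78 + (-0.69)·(5.63/0.94)·(5.78 − (8.36)) = -0.78 + (-4.13266)·(-2.58) = 9.8823.

9.8823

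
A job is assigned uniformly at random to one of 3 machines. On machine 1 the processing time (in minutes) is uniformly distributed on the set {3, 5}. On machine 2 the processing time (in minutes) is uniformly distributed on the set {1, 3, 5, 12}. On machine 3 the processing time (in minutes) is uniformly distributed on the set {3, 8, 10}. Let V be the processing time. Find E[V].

65/12

E[V | machine 1] = (3+5)/2 = 4.
E[V | machine 2] = (1+3+5+12)/4 = 21/4.
E[V | machine 3] = (3+8+10)/3 = 7.
By the law of total expectation,
E[V] = (1/3)·(4) + (1/3)·(21/4) + (1/3)·(7) = 65/12.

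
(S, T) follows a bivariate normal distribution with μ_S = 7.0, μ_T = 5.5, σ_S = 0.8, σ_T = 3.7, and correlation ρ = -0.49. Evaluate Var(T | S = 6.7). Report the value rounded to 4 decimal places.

10.4030

Var(T | S=x) = (1 − ρ²)·σ_T².
Var(T | S=6.7) = (3.7)²·(1 − (-0.49)²) = 13.69·0.7599 = 10.4030.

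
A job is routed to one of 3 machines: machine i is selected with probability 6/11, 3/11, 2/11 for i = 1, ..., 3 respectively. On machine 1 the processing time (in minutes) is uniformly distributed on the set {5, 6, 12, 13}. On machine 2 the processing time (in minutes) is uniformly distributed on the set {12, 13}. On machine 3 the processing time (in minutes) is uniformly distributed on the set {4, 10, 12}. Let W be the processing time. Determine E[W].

E[W | machine 1] = (5+6+12+13)/4 = 9.
E[W | machine 2] = (12+13)/2 = 25/2.
E[W | machine 3] = (4+10+12)/3 = 26/3.
By the law of total expectation,
E[W] = (6/11)·(9) + (3/11)·(25/2) + (2/11)·(26/3) = 653/66.

653/66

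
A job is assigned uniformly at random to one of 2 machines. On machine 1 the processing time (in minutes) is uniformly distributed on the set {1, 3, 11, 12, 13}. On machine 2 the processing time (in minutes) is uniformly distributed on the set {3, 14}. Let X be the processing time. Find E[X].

33/4

E[X | machine 1] = (1+3+11+12+13)/5 = 8.
E[X | machine 2] = (3+14)/2 = 17/2.
E[X] = (1/2)·(8) + (1/2)·(17/2) = 33/4.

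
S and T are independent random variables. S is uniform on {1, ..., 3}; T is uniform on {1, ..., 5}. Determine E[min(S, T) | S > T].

Outcomes with S > T: (2,1), (3,1), (3,2), each with probability 1/15.
E[min(S, T) | S > T] = (1 + 1 + 2) / 3 = 4/3.

4/3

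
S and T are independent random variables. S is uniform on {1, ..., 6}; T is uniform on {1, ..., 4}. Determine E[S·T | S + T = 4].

10/3

Outcomes with S + T = 4: (1,3), (2,2), (3,1), each with probability 1/24.
E[S·T | S + T = 4] = (3 + 4 + 3) / 3 = 10/3.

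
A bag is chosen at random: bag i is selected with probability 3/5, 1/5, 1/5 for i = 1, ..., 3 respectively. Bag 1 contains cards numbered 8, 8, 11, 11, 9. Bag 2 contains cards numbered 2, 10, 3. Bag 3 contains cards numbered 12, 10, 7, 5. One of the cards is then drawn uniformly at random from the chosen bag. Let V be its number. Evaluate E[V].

417/50

E[V | bag 1] = (8+8+11+11+9)/5 = 47/5.
E[V | bag 2] = (2+10+3)/3 = 5.
E[V | bag 3] = (12+10+7+5)/4 = 17/2.
E[V] = (3/5)·(47/5) + (1/5)·(5) + (1/5)·(17/2) = 417/50.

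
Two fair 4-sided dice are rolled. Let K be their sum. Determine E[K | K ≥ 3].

P(K ≥ 3) = 15/16.
Σ over the event: 3·1/8 + 4·3/16 + 5·1/4 + 6·3/16 + 7·1/8 + 8·1/16 = 39/8.
E[K | K ≥ 3] = (39/8) / (15/16) = 26/5.

26/5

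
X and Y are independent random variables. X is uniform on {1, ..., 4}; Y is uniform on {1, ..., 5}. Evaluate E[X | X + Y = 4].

Outcomes with X + Y = 4: (1,3), (2,2), (3,1), each with probability 1/20.
E[X | X + Y = 4] = (1 + 2 + 3) / 3 = 2.

2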